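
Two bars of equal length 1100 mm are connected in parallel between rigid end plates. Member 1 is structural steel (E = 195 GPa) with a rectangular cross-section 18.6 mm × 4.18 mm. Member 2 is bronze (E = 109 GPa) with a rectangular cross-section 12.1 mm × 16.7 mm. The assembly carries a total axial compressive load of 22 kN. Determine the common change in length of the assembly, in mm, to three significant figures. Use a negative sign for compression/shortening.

A_1 = 77.75 mm².
A_2 = 202.1 mm².
Equal strain + equilibrium ⇒ each member carries load in proportion to AE: A₁E₁ = 15160000 N, A₂E₂ = 22030000 N, ΣAE = 37190000 N.
δ = PL/ΣAE = -22000·1100/37190000 = -0.6508 mm.

-0.651 mm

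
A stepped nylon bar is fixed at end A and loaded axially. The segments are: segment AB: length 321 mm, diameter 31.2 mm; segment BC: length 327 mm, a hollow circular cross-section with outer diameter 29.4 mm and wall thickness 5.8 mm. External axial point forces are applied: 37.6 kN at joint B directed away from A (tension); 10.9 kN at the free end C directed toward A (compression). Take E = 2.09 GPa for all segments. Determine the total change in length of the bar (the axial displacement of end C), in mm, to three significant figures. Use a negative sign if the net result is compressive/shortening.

Internal axial forces (sectioning from the free end, tension +): N_BC = -10.9 kN, N_AB = 26.7 kN.
A_AB = 764.5 mm².
A_BC = 430 mm².
δ_AB = 26700·321/(764.5·2090) = 5.364 mm
δ_BC = -10900·327/(430·2090) = -3.966 mm
δ = Σδ_i = 1.398 mm.

1.40 mm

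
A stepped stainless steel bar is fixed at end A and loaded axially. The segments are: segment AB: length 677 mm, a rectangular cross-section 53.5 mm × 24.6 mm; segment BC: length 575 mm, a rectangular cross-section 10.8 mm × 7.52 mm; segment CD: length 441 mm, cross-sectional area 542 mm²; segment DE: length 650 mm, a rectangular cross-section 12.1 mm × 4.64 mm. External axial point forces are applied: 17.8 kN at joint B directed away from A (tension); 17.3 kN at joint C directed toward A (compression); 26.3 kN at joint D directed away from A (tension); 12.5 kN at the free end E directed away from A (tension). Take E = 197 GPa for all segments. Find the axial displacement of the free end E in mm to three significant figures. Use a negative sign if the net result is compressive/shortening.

Internal axial forces (sectioning from the free end, tension +): N_DE = 12.5 kN, N_CD = 38.8 kN, N_BC = 21.5 kN, N_AB = 39.3 kN.
A_AB = 1316 mm².
A_BC = 81.22 mm².
A_DE = 56.14 mm².
δ_AB = 39300·677/(1316·197000) = 0.1026 mm
δ_BC = 21500·575/(81.22·197000) = 0.7727 mm
δ_CD = 38800·441/(542·197000) = 0.1603 mm
δ_DE = 12500·650/(56.14·197000) = 0.7346 mm
δ = Σδ_i = 1.77 mm.

1.77 mm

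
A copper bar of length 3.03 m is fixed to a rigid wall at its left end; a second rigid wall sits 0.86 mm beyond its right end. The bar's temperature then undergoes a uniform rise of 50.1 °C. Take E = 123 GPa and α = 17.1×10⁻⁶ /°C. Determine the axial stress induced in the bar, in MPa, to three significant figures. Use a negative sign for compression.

Free thermal expansion αLΔT = 17.1e-6 · 3030 · 50.1 = 2.596 mm.
The walls engage after the gap closes; constrained expansion = 2.596 − 0.86 = 1.736 mm.
The walls impose strain ε = −(1.736)/3030 = -5.7288e-04; σ = Eε = 123000 · -5.7288e-04 = -70.46 MPa.

-70.5 MPa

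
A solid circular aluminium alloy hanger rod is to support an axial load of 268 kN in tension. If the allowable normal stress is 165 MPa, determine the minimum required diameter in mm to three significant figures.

45.5 mm

Required area A ≥ P/σ_allow = 268000/165 = 1624 mm².
For a solid circular section, d ≥ √(4A/π) = 45.48 mm.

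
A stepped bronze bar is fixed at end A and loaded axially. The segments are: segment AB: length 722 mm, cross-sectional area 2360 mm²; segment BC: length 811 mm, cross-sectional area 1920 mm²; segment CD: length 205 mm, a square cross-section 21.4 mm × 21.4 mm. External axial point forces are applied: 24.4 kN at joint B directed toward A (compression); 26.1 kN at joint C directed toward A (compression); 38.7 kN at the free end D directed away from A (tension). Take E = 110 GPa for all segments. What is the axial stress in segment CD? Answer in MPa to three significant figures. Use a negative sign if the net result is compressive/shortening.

Internal axial forces (sectioning from the free end, tension +): N_CD = 38.7 kN, N_BC = 12.6 kN, N_AB = -11.8 kN.
A_CD = 458 mm².
σ_CD = N_CD/A_CD = 38700/458 = 84.51 MPa.

84.5 MPa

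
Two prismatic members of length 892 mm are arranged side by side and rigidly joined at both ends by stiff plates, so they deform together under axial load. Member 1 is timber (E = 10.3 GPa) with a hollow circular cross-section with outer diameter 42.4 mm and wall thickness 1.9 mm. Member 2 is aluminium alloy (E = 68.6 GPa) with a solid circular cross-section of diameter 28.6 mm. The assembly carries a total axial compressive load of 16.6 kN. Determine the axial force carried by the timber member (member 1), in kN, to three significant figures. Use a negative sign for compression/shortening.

-0.888 kN

A_1 = 241.7 mm².
A_2 = 642.4 mm².
Equal strain + equilibrium ⇒ each member carries load in proportion to AE: A₁E₁ = 2490000 N, A₂E₂ = 44070000 N, ΣAE = 46560000 N.
F₁ = P·A₁E₁/ΣAE = -16600·2490000/46560000 = -887.7 N.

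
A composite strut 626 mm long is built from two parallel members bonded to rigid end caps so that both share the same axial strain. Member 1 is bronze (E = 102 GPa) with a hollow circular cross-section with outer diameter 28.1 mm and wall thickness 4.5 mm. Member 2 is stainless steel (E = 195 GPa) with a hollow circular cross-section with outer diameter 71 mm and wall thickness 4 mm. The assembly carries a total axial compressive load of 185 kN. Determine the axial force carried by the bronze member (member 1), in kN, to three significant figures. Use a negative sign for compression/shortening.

A_1 = 333.6 mm².
A_2 = 841.9 mm².
Equal strain + equilibrium ⇒ each member carries load in proportion to AE: A₁E₁ = 34030000 N, A₂E₂ = 164200000 N, ΣAE = 198200000 N.
F₁ = P·A₁E₁/ΣAE = -185000·34030000/198200000 = -31760 N.

-31.8 kN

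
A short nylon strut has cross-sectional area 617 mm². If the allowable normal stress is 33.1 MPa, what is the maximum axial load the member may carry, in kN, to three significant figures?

20.4 kN

P_max = σ_allow · A = 33.1 · 617 = 20420 N = 20.42 kN.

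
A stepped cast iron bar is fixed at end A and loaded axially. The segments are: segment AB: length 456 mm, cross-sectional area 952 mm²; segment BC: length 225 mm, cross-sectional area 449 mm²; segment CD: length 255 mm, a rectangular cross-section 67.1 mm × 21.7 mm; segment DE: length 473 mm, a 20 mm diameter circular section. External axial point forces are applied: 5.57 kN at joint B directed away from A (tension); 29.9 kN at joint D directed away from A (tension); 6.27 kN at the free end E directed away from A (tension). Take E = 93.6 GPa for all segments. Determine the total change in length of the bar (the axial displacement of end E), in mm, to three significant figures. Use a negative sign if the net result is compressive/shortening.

0.576 mm

Internal axial forces (sectioning from the free end, tension +): N_DE = 6.27 kN, N_CD = 36.17 kN, N_BC = 36.17 kN, N_AB = 41.74 kN.
A_CD = 1456 mm².
A_DE = 314.2 mm².
δ_AB = 41740·456/(952·93600) = 0.2136 mm
δ_BC = 36170·225/(449·93600) = 0.1936 mm
δ_CD = 36170·255/(1456·93600) = 0.06768 mm
δ_DE = 6270·473/(314.2·93600) = 0.1009 mm
δ = Σδ_i = 0.5758 mm.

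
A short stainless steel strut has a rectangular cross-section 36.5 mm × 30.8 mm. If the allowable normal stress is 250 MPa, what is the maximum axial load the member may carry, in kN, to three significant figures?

A = 1124 mm².
P_max = σ_allow · A = 250 · 1124 = 281000 N = 281.1 kN.

281 kN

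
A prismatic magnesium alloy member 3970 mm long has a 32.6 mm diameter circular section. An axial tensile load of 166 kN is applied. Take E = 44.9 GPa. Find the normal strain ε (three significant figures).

0.00443

A = 834.7 mm².
σ = N/A = 198.9 MPa; ε = σ/E = 198.9/44900 = 4.429e-03.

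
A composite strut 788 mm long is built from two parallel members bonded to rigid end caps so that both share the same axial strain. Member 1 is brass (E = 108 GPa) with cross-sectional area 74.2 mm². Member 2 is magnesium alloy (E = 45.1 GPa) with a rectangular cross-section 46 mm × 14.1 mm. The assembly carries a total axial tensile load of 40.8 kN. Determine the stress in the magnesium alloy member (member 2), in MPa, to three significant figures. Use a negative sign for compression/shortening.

49.4 MPa

A_2 = 648.6 mm².
Equal strain + equilibrium ⇒ each member carries load in proportion to AE: A₁E₁ = 8014000 N, A₂E₂ = 29250000 N, ΣAE = 37270000 N.
σ₂ = P·E₂/ΣAE = 40800·45100/37270000 = 49.38 MPa.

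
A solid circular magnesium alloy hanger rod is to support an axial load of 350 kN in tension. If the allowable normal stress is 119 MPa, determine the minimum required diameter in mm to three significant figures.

Required area A ≥ P/σ_allow = 350000/119 = 2941 mm².
For a solid circular section, d ≥ √(4A/π) = 61.19 mm.

61.2 mm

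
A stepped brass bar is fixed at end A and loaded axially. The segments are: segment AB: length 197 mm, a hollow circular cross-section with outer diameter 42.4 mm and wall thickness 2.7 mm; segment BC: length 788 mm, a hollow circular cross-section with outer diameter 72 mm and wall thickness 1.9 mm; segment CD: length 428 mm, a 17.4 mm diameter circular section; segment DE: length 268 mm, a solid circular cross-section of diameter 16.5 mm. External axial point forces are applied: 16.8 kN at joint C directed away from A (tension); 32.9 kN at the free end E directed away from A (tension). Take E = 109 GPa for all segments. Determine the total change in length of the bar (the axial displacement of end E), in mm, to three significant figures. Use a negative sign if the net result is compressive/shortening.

Internal axial forces (sectioning from the free end, tension +): N_DE = 32.9 kN, N_CD = 32.9 kN, N_BC = 49.7 kN, N_AB = 49.7 kN.
A_AB = 336.7 mm².
A_BC = 418.4 mm².
A_CD = 237.8 mm².
A_DE = 213.8 mm².
δ_AB = 49700·197/(336.7·109000) = 0.2667 mm
δ_BC = 49700·788/(418.4·109000) = 0.8587 mm
δ_CD = 32900·428/(237.8·109000) = 0.5433 mm
δ_DE = 32900·268/(213.8·109000) = 0.3783 mm
δ = Σδ_i = 2.047 mm.

2.05 mm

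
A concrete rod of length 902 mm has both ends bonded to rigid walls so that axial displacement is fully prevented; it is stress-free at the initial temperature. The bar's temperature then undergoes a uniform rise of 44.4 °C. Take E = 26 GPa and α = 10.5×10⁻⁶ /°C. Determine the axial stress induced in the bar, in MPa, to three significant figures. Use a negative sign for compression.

-12.1 MPa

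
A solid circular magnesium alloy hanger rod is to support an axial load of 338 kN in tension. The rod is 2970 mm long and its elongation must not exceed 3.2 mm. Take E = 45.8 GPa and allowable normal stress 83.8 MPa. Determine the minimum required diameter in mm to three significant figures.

93.4 mm

Required area A ≥ P/σ_allow = 338000/83.8 = 4033 mm².
For a solid circular section, d ≥ √(4A/π) = 71.66 mm.
Elongation limit: A ≥ PL/(Eδ_allow) = 338000·2970/(45800·3.2) = 6849 mm² ⇒ d ≥ 93.39 mm.
The elongation limit governs.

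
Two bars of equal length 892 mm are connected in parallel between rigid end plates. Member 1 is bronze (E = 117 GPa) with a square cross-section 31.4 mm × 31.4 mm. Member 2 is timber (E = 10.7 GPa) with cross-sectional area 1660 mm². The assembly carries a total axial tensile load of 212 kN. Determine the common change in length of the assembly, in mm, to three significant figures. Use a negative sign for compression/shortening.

A_1 = 986 mm².
Equal strain + equilibrium ⇒ each member carries load in proportion to AE: A₁E₁ = 115400000 N, A₂E₂ = 17760000 N, ΣAE = 133100000 N.
δ = PL/ΣAE = 212000·892/133100000 = 1.421 mm.

1.42 mm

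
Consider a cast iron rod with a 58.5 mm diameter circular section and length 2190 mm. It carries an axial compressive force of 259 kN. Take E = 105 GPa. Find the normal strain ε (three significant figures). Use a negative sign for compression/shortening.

A = 2688 mm².
σ = N/A = -96.36 MPa; ε = σ/E = -96.36/105000 = -9.177e-04.

-9.18e-04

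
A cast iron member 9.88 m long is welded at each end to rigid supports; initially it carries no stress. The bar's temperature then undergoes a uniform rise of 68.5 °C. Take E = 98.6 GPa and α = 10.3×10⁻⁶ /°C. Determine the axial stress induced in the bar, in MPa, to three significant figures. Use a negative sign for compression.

-69.6 MPa

Free thermal expansion αLΔT = 10.3e-6 · 9880 · 68.5 = 6.971 mm.
The walls impose strain ε = −(6.971)/9880 = -7.0555e-04; σ = Eε = 98600 · -7.0555e-04 = -69.57 MPa.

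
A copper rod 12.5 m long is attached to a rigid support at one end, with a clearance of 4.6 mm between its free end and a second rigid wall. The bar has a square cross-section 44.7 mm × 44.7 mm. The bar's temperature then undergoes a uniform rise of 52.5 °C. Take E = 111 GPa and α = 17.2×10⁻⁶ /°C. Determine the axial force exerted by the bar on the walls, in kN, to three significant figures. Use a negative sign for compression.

-119 kN

Free thermal expansion αLΔT = 17.2e-6 · 12500 · 52.5 = 11.29 mm.
The walls engage after the gap closes; constrained expansion = 11.29 − 4.6 = 6.688 mm.
The walls impose strain ε = −(6.688)/12500 = -5.3500e-04; σ = Eε = 111000 · -5.3500e-04 = -59.38 MPa.
Wall reaction R = σ·A = -59.38·1998 = -118700 N = -118.7 kN.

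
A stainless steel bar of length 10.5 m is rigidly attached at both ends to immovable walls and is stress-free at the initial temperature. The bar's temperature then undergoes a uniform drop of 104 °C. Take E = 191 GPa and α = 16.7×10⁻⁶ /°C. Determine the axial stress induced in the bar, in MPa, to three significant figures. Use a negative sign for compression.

332 MPa

Free thermal expansion αLΔT = 16.7e-6 · 10500 · -104 = -18.24 mm.
The walls impose strain ε = −(-18.24)/10500 = 1.7368e-03; σ = Eε = 191000 · 1.7368e-03 = 331.7 MPa.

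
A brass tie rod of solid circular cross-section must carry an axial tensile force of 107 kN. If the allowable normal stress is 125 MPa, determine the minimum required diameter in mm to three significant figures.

33.0 mm

Required area A ≥ P/σ_allow = 107000/125 = 856 mm².
For a solid circular section, d ≥ √(4A/π) = 33.01 mm.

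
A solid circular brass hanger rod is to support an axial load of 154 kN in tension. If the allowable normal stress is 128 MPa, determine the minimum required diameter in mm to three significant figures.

39.1 mm

Required area A ≥ P/σ_allow = 154000/128 = 1203 mm².
For a solid circular section, d ≥ √(4A/π) = 39.14 mm.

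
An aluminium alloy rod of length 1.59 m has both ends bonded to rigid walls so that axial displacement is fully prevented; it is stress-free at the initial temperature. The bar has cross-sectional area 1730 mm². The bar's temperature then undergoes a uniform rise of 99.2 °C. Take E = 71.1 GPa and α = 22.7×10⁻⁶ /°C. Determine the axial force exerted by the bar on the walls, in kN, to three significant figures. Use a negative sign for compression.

-277 kN

Free thermal expansion αLΔT = 22.7e-6 · 1590 · 99.2 = 3.58 mm.
The walls impose strain ε = −(3.58)/1590 = -2.2518e-03; σ = Eε = 71100 · -2.2518e-03 = -160.1 MPa.
Wall reaction R = σ·A = -160.1·1730 = -277000 N = -277 kN.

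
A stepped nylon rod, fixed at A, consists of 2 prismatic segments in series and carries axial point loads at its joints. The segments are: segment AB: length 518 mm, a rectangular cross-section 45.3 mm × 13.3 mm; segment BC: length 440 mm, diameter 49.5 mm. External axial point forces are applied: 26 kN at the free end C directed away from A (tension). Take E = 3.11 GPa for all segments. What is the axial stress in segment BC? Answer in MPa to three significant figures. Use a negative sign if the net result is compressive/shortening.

13.5 MPa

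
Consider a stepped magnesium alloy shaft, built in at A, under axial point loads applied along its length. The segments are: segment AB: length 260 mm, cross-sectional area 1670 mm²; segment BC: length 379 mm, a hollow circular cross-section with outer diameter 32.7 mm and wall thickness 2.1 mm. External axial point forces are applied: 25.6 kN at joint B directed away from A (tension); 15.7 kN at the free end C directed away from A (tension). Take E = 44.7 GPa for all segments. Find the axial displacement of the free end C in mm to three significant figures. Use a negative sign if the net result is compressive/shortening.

0.803 mm

Internal axial forces (sectioning from the free end, tension +): N_BC = 15.7 kN, N_AB = 41.3 kN.
A_BC = 201.9 mm².
δ_AB = 41300·260/(1670·44700) = 0.1438 mm
δ_BC = 15700·379/(201.9·44700) = 0.6594 mm
δ = Σδ_i = 0.8032 mm.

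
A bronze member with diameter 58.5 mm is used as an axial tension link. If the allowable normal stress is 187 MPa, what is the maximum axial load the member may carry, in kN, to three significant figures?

A = 2688 mm².
P_max = σ_allow · A = 187 · 2688 = 502600 N = 502.6 kN.

503 kN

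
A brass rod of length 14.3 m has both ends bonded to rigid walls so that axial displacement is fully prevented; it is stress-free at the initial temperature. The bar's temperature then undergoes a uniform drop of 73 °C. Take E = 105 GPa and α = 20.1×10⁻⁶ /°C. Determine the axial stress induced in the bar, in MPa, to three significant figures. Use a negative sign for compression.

Free thermal expansion αLΔT = 20.1e-6 · 14300 · -73 = -20.98 mm.
The walls impose strain ε = −(-20.98)/14300 = 1.4673e-03; σ = Eε = 105000 · 1.4673e-03 = 154.1 MPa.

154 MPa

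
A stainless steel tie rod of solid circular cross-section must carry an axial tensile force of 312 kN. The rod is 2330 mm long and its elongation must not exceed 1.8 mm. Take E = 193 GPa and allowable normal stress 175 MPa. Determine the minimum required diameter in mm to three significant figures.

51.6 mm

Required area A ≥ P/σ_allow = 312000/175 = 1783 mm².
For a solid circular section, d ≥ √(4A/π) = 47.64 mm.
Elongation limit: A ≥ PL/(Eδ_allow) = 312000·2330/(193000·1.8) = 2093 mm² ⇒ d ≥ 51.62 mm.
The elongation limit governs.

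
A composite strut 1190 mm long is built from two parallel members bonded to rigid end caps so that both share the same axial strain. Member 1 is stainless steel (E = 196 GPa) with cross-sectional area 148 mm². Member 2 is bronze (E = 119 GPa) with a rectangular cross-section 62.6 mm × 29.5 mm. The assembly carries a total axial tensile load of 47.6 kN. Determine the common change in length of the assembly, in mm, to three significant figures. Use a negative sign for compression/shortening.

0.228 mm

A_2 = 1847 mm².
Equal strain + equilibrium ⇒ each member carries load in proportion to AE: A₁E₁ = 29010000 N, A₂E₂ = 219800000 N, ΣAE = 248800000 N.
δ = PL/ΣAE = 47600·1190/248800000 = 0.2277 mm.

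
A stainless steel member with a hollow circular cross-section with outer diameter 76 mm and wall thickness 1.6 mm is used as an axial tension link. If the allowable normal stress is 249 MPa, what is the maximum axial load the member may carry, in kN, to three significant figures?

A = 374 mm².
P_max = σ_allow · A = 249 · 374 = 93120 N = 93.12 kN.

93.1 kN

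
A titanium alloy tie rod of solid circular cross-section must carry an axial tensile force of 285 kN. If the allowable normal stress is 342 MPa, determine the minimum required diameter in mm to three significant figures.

Required area A ≥ P/σ_allow = 285000/342 = 833.3 mm².
For a solid circular section, d ≥ √(4A/π) = 32.57 mm.

32.6 mm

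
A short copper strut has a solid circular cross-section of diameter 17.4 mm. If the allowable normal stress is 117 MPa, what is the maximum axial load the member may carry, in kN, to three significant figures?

A = 237.8 mm².
P_max = σ_allow · A = 117 · 237.8 = 27820 N = 27.82 kN.

27.8 kN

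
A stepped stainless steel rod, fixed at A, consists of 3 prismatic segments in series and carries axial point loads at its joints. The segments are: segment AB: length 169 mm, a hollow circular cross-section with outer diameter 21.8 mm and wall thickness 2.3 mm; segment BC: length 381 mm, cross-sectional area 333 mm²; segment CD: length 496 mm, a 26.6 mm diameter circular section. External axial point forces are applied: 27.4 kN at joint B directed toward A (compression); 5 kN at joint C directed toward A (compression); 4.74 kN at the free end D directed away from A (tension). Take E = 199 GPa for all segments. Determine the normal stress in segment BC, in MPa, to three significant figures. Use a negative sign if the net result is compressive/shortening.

-0.781 MPa

Internal axial forces (sectioning from the free end, tension +): N_CD = 4.74 kN, N_BC = -0.26 kN, N_AB = -27.66 kN.
σ_BC = N_BC/A_BC = -260/333 = -0.7808 MPa.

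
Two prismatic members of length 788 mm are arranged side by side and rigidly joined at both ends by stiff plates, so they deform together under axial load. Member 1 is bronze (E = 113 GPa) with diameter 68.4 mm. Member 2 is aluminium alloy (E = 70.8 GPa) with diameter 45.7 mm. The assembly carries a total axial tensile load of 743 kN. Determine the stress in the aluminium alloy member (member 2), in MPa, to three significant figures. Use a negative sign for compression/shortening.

99.0 MPa

A_1 = 3675 mm².
A_2 = 1640 mm².
Equal strain + equilibrium ⇒ each member carries load in proportion to AE: A₁E₁ = 415200000 N, A₂E₂ = 116100000 N, ΣAE = 531400000 N.
σ₂ = P·E₂/ΣAE = 743000·70800/531400000 = 99 MPa.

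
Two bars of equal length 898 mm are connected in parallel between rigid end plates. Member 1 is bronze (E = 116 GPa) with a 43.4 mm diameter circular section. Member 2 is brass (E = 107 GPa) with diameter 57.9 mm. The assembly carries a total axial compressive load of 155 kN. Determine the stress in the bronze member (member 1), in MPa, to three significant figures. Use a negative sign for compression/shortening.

-39.7 MPa

A_1 = 1479 mm².
A_2 = 2633 mm².
Equal strain + equilibrium ⇒ each member carries load in proportion to AE: A₁E₁ = 171600000 N, A₂E₂ = 281700000 N, ΣAE = 453300000 N.
σ₁ = P·E₁/ΣAE = -155000·116000/453300000 = -39.66 MPa.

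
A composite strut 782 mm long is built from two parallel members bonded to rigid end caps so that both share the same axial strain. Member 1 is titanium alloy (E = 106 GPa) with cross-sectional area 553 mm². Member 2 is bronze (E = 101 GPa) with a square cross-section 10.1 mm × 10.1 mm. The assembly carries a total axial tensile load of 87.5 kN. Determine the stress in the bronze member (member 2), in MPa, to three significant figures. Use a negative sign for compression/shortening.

A_2 = 102 mm².
Equal strain + equilibrium ⇒ each member carries load in proportion to AE: A₁E₁ = 58620000 N, A₂E₂ = 10300000 N, ΣAE = 68920000 N.
σ₂ = P·E₂/ΣAE = 87500·101000/68920000 = 128.2 MPa.

128 MPa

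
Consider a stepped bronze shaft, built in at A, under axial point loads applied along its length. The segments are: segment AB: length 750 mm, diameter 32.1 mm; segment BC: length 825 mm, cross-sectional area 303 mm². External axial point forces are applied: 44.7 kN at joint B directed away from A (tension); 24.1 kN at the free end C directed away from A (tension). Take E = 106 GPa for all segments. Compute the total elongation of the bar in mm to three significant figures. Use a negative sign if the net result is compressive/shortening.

Internal axial forces (sectioning from the free end, tension +): N_BC = 24.1 kN, N_AB = 68.8 kN.
A_AB = 809.3 mm².
δ_AB = 68800·750/(809.3·106000) = 0.6015 mm
δ_BC = 24100·825/(303·106000) = 0.619 mm
δ = Σδ_i = 1.221 mm.

1.22 mm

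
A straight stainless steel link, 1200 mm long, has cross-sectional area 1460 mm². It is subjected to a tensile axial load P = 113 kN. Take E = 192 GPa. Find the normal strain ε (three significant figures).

4.03e-04

σ = N/A = 77.4 MPa; ε = σ/E = 77.4/192000 = 4.031e-04.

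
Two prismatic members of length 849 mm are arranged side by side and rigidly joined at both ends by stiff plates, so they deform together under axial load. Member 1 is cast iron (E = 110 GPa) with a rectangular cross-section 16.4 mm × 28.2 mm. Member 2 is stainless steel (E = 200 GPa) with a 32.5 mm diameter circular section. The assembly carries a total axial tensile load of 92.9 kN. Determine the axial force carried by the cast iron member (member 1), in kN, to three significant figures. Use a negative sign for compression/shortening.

21.8 kN

A_1 = 462.5 mm².
A_2 = 829.6 mm².
Equal strain + equilibrium ⇒ each member carries load in proportion to AE: A₁E₁ = 50870000 N, A₂E₂ = 165900000 N, ΣAE = 216800000 N.
F₁ = P·A₁E₁/ΣAE = 92900·50870000/216800000 = 21800 N.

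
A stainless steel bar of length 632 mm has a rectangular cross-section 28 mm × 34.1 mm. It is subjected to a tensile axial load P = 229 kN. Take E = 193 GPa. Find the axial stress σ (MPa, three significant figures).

240 MPa

A = 954.8 mm².
σ = N/A = 229000/954.8 = 239.8 MPa.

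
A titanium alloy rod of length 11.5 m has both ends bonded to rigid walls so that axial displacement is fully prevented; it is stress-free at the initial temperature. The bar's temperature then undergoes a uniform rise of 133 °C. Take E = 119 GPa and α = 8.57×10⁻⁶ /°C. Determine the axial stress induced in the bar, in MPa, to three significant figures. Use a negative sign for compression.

Free thermal expansion αLΔT = 8.57e-6 · 11500 · 133 = 13.11 mm.
The walls impose strain ε = −(13.11)/11500 = -1.1398e-03; σ = Eε = 119000 · -1.1398e-03 = -135.6 MPa.

-136 MPa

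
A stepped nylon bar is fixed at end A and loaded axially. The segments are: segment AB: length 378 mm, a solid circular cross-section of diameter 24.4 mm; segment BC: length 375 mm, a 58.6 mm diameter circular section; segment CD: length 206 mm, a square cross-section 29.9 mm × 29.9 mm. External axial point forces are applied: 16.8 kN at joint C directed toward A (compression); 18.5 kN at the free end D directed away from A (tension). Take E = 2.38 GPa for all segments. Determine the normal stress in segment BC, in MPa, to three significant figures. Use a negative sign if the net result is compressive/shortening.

0.630 MPa

Internal axial forces (sectioning from the free end, tension +): N_CD = 18.5 kN, N_BC = 1.7 kN, N_AB = 1.7 kN.
A_BC = 2697 mm².
σ_BC = N_BC/A_BC = 1700/2697 = 0.6303 MPa.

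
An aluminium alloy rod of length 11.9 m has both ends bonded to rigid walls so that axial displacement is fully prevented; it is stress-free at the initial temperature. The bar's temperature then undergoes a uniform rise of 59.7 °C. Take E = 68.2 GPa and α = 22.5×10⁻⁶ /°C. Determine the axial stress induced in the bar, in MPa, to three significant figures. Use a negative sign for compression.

Free thermal expansion αLΔT = 22.5e-6 · 11900 · 59.7 = 15.98 mm.
The walls impose strain ε = −(15.98)/11900 = -1.3433e-03; σ = Eε = 68200 · -1.3433e-03 = -91.61 MPa.

-91.6 MPa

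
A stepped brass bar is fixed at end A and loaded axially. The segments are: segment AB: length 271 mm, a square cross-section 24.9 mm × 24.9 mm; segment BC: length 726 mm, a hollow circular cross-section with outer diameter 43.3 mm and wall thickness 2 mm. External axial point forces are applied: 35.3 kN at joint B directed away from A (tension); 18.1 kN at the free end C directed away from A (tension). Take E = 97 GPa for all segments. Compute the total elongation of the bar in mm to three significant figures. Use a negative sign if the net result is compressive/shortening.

Internal axial forces (sectioning from the free end, tension +): N_BC = 18.1 kN, N_AB = 53.4 kN.
A_AB = 620 mm².
A_BC = 259.5 mm².
δ_AB = 53400·271/(620·97000) = 0.2406 mm
δ_BC = 18100·726/(259.5·97000) = 0.5221 mm
δ = Σδ_i = 0.7627 mm.

0.763 mm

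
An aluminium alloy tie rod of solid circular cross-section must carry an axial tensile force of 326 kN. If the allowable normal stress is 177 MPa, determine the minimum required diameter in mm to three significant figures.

48.4 mm

Required area A ≥ P/σ_allow = 326000/177 = 1842 mm².
For a solid circular section, d ≥ √(4A/π) = 48.43 mm.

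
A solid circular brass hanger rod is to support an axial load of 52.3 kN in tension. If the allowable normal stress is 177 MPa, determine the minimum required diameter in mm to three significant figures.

19.4 mm

Required area A ≥ P/σ_allow = 52300/177 = 295.5 mm².
For a solid circular section, d ≥ √(4A/π) = 19.4 mm.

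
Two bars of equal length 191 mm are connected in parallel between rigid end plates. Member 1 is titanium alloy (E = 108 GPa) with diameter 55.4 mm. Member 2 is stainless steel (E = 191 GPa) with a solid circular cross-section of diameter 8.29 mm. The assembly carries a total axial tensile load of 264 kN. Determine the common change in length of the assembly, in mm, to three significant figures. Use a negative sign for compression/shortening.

A_1 = 2411 mm².
A_2 = 53.98 mm².
Equal strain + equilibrium ⇒ each member carries load in proportion to AE: A₁E₁ = 260300000 N, A₂E₂ = 10310000 N, ΣAE = 270600000 N.
δ = PL/ΣAE = 264000·191/270600000 = 0.1863 mm.

0.186 mm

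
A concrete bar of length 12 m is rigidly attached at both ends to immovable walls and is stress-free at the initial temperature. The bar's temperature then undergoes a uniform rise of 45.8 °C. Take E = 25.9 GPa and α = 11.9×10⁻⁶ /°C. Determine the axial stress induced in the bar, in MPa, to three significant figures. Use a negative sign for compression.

Free thermal expansion αLΔT = 11.9e-6 · 12000 · 45.8 = 6.54 mm.
The walls impose strain ε = −(6.54)/12000 = -5.4502e-04; σ = Eε = 25900 · -5.4502e-04 = -14.12 MPa.

-14.1 MPa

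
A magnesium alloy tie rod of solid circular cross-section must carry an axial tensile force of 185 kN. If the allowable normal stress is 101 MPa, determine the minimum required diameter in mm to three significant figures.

Required area A ≥ P/σ_allow = 185000/101 = 1832 mm².
For a solid circular section, d ≥ √(4A/π) = 48.29 mm.

48.3 mm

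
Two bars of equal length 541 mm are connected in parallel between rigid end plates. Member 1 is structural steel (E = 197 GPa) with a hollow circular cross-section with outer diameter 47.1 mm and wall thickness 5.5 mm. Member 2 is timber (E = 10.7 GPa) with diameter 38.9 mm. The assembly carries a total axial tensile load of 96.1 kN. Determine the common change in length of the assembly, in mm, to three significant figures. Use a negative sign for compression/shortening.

A_1 = 718.8 mm².
A_2 = 1188 mm².
Equal strain + equilibrium ⇒ each member carries load in proportion to AE: A₁E₁ = 141600000 N, A₂E₂ = 12720000 N, ΣAE = 154300000 N.
δ = PL/ΣAE = 96100·541/154300000 = 0.3369 mm.

0.337 mm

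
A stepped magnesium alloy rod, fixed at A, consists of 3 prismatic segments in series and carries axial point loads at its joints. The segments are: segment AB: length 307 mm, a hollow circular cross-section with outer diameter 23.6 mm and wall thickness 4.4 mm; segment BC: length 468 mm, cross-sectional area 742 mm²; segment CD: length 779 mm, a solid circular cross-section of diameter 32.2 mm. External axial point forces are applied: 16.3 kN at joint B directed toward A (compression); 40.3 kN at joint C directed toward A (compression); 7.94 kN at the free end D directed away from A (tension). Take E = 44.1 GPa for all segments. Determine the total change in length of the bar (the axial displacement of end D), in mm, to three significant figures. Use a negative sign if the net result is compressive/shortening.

-1.57 mm

Internal axial forces (sectioning from the free end, tension +): N_CD = 7.94 kN, N_BC = -32.36 kN, N_AB = -48.66 kN.
A_AB = 265.4 mm².
A_CD = 814.3 mm².
δ_AB = -48660·307/(265.4·44100) = -1.276 mm
δ_BC = -32360·468/(742·44100) = -0.4628 mm
δ_CD = 7940·779/(814.3·44100) = 0.1722 mm
δ = Σδ_i = -1.567 mm.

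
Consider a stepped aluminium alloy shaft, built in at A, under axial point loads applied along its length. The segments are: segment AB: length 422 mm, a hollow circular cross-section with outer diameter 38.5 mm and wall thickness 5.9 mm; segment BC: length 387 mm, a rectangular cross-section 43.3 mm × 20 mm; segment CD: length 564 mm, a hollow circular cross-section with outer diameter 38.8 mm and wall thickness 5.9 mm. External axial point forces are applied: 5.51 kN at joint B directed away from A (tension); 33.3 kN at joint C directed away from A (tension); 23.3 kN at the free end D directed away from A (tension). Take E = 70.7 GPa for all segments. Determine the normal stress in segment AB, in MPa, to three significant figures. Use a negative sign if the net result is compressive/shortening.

103 MPa

Internal axial forces (sectioning from the free end, tension +): N_CD = 23.3 kN, N_BC = 56.6 kN, N_AB = 62.11 kN.
A_AB = 604.3 mm².
σ_AB = N_AB/A_AB = 62110/604.3 = 102.8 MPa.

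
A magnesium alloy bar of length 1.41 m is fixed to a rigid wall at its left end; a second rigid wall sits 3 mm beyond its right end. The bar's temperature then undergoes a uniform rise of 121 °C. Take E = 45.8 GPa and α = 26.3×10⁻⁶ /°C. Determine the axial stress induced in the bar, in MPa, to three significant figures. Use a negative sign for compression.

-48.3 MPa

Free thermal expansion αLΔT = 26.3e-6 · 1410 · 121 = 4.487 mm.
The walls engage after the gap closes; constrained expansion = 4.487 − 3 = 1.487 mm.
The walls impose strain ε = −(1.487)/1410 = -1.0546e-03; σ = Eε = 45800 · -1.0546e-03 = -48.3 MPa.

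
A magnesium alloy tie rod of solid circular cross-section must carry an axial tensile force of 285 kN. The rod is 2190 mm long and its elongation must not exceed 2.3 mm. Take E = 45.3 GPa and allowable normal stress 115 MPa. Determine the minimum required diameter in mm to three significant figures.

Required area A ≥ P/σ_allow = 285000/115 = 2478 mm².
For a solid circular section, d ≥ √(4A/π) = 56.17 mm.
Elongation limit: A ≥ PL/(Eδ_allow) = 285000·2190/(45300·2.3) = 5990 mm² ⇒ d ≥ 87.33 mm.
The elongation limit governs.

87.3 mm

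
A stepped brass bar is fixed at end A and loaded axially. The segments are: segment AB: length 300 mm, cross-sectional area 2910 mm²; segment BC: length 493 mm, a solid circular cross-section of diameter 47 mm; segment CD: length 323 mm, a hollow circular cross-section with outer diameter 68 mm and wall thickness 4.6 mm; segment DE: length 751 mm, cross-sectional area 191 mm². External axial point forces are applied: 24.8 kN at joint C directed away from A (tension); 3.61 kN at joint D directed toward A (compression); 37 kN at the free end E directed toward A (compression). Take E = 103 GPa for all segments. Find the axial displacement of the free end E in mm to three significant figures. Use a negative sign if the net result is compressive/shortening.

-1.61 mm

Internal axial forces (sectioning from the free end, tension +): N_DE = -37 kN, N_CD = -40.61 kN, N_BC = -15.81 kN, N_AB = -15.81 kN.
A_BC = 1735 mm².
A_CD = 916.2 mm².
δ_AB = -15810·300/(2910·103000) = -0.01582 mm
δ_BC = -15810·493/(1735·103000) = -0.04362 mm
δ_CD = -40610·323/(916.2·103000) = -0.139 mm
δ_DE = -37000·751/(191·103000) = -1.412 mm
δ = Σδ_i = -1.611 mm.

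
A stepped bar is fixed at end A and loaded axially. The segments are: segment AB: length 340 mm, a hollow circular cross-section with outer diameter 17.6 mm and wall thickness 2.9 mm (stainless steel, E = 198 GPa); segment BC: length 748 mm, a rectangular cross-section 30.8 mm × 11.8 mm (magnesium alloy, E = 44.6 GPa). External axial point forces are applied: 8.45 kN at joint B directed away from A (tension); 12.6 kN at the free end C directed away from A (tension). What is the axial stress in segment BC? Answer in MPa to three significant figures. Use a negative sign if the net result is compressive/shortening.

34.7 MPa

Internal axial forces (sectioning from the free end, tension +): N_BC = 12.6 kN, N_AB = 21.05 kN.
A_BC = 363.4 mm².
σ_BC = N_BC/A_BC = 12600/363.4 = 34.67 MPa.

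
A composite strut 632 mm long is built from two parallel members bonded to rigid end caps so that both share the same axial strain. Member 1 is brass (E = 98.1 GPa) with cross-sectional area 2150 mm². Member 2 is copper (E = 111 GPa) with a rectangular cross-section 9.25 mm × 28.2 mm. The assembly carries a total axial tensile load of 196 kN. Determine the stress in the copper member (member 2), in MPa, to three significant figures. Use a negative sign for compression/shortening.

90.7 MPa

A_2 = 260.8 mm².
Equal strain + equilibrium ⇒ each member carries load in proportion to AE: A₁E₁ = 210900000 N, A₂E₂ = 28950000 N, ΣAE = 239900000 N.
σ₂ = P·E₂/ΣAE = 196000·111000/239900000 = 90.7 MPa.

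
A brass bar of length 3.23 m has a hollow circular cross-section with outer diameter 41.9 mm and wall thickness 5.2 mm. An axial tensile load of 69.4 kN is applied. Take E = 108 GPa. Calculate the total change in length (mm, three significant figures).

3.46 mm

A = 599.5 mm².
δ_mech = NL/(AE) = 69400·3230/(599.5·108000) = 3.462 mm.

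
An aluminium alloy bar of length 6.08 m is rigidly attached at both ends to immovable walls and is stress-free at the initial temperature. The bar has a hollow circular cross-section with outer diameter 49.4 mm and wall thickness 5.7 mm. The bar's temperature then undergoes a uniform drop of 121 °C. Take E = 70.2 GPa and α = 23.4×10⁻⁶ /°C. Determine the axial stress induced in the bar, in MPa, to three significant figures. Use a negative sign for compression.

Free thermal expansion αLΔT = 23.4e-6 · 6080 · -121 = -17.21 mm.
The walls impose strain ε = −(-17.21)/6080 = 2.8314e-03; σ = Eε = 70200 · 2.8314e-03 = 198.8 MPa.

199 MPa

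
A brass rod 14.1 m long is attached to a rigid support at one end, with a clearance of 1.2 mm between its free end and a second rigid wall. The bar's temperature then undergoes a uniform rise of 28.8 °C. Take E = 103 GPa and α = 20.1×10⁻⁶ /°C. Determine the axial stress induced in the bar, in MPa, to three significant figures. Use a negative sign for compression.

-50.9 MPa

Free thermal expansion αLΔT = 20.1e-6 · 14100 · 28.8 = 8.162 mm.
The walls engage after the gap closes; constrained expansion = 8.162 − 1.2 = 6.962 mm.
The walls impose strain ε = −(6.962)/14100 = -4.9377e-04; σ = Eε = 103000 · -4.9377e-04 = -50.86 MPa.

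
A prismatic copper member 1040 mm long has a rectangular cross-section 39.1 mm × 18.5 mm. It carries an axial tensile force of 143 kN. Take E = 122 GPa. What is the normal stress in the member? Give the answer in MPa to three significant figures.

198 MPa

A = 723.4 mm².
σ = N/A = 143000/723.4 = 197.7 MPa.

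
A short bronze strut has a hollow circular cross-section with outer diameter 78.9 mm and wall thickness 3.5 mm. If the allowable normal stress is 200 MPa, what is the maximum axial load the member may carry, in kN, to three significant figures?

166 kN

A = 829.1 mm².
P_max = σ_allow · A = 200 · 829.1 = 165800 N = 165.8 kN.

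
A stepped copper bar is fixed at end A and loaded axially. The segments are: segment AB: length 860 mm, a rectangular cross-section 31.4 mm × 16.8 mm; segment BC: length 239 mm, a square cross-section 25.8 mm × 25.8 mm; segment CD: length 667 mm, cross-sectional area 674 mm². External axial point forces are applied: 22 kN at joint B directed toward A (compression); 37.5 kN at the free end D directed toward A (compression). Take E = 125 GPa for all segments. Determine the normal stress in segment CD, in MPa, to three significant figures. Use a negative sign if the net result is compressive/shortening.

Internal axial forces (sectioning from the free end, tension +): N_CD = -37.5 kN, N_BC = -37.5 kN, N_AB = -59.5 kN.
σ_CD = N_CD/A_CD = -37500/674 = -55.64 MPa.

-55.6 MPa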